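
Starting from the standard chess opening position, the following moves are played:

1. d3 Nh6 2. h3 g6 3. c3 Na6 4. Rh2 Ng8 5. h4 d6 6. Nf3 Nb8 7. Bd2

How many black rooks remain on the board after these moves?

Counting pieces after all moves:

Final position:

  a b c d e f g h
  ─────────────────
8│♜ ♞ ♝ ♛ ♚ ♝ ♞ ♜│8
7│♟ ♟ ♟ · ♟ ♟ · ♟│7
6│· · · ♟ · · ♟ ·│6
5│· · · · · · · ·│5
4│· · · · · · · ♙│4
3│· · ♙ ♙ · ♘ · ·│3
2│♙ ♙ · ♗ ♙ ♙ ♙ ♖│2
1│♖ ♘ · ♕ ♔ ♗ · ·│1
  ─────────────────
  a b c d e f g h


2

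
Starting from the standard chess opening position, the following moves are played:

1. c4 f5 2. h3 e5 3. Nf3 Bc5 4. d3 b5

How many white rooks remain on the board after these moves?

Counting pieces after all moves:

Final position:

  a b c d e f g h
  ─────────────────
8│♜ ♞ ♝ ♛ ♚ · ♞ ♜│8
7│♟ · ♟ ♟ · · ♟ ♟│7
6│· · · · · · · ·│6
5│· ♟ ♝ · ♟ ♟ · ·│5
4│· · ♙ · · · · ·│4
3│· · · ♙ · ♘ · ♙│3
2│♙ ♙ · · ♙ ♙ ♙ ·│2
1│♖ ♘ ♗ ♕ ♔ ♗ · ♖│1
  ─────────────────
  a b c d e f g h


2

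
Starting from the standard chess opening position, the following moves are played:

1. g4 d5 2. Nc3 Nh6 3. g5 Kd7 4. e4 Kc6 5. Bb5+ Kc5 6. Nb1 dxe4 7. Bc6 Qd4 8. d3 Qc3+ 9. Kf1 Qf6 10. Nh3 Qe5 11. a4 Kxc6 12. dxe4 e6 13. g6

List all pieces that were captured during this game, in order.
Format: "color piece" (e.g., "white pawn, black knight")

Tracking captures:
  dxe4: captured white pawn
  Kxc6: captured white bishop
  dxe4: captured black pawn

white pawn, white bishop, black pawn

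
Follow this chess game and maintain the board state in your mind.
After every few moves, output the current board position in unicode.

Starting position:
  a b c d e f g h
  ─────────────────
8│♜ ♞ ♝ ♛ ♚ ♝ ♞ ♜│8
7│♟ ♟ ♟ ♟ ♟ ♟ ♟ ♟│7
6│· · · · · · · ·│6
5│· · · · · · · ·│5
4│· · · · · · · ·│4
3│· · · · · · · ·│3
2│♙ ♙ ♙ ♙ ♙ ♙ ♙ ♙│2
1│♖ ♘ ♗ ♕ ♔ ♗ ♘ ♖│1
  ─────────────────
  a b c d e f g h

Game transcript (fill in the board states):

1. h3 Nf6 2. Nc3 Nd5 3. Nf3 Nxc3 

  a b c d e f g h
  ─────────────────
8│♜ ♞ ♝ ♛ ♚ ♝ · ♜│8
7│♟ ♟ ♟ ♟ ♟ ♟ ♟ ♟│7
6│· · · · · · · ·│6
5│· · · · · · · ·│5
4│· · · · · · · ·│4
3│· · ♞ · · ♘ · ♙│3
2│♙ ♙ ♙ ♙ ♙ ♙ ♙ ·│2
1│♖ · ♗ ♕ ♔ ♗ · ♖│1
  ─────────────────
  a b c d e f g h

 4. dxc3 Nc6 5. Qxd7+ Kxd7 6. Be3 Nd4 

  a b c d e f g h
  ─────────────────
8│♜ · ♝ ♛ · ♝ · ♜│8
7│♟ ♟ ♟ ♚ ♟ ♟ ♟ ♟│7
6│· · · · · · · ·│6
5│· · · · · · · ·│5
4│· · · ♞ · · · ·│4
3│· · ♙ · ♗ ♘ · ♙│3
2│♙ ♙ ♙ · ♙ ♙ ♙ ·│2
1│♖ · · · ♔ ♗ · ♖│1
  ─────────────────
  a b c d e f g h

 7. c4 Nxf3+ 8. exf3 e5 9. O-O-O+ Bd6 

  a b c d e f g h
  ─────────────────
8│♜ · ♝ ♛ · · · ♜│8
7│♟ ♟ ♟ ♚ · ♟ ♟ ♟│7
6│· · · ♝ · · · ·│6
5│· · · · ♟ · · ·│5
4│· · ♙ · · · · ·│4
3│· · · · ♗ ♙ · ♙│3
2│♙ ♙ ♙ · · ♙ ♙ ·│2
1│· · ♔ ♖ · ♗ · ♖│1
  ─────────────────
  a b c d e f g h

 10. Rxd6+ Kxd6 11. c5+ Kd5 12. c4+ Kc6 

  a b c d e f g h
  ─────────────────
8│♜ · ♝ ♛ · · · ♜│8
7│♟ ♟ ♟ · · ♟ ♟ ♟│7
6│· · ♚ · · · · ·│6
5│· · ♙ · ♟ · · ·│5
4│· · ♙ · · · · ·│4
3│· · · · ♗ ♙ · ♙│3
2│♙ ♙ · · · ♙ ♙ ·│2
1│· · ♔ · · ♗ · ♖│1
  ─────────────────
  a b c d e f g h



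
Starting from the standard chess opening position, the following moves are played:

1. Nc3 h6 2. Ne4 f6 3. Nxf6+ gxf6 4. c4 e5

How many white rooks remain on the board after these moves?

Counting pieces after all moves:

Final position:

  a b c d e f g h
  ─────────────────
8│♜ ♞ ♝ ♛ ♚ ♝ ♞ ♜│8
7│♟ ♟ ♟ ♟ · · · ·│7
6│· · · · · ♟ · ♟│6
5│· · · · ♟ · · ·│5
4│· · ♙ · · · · ·│4
3│· · · · · · · ·│3
2│♙ ♙ · ♙ ♙ ♙ ♙ ♙│2
1│♖ · ♗ ♕ ♔ ♗ ♘ ♖│1
  ─────────────────
  a b c d e f g h


2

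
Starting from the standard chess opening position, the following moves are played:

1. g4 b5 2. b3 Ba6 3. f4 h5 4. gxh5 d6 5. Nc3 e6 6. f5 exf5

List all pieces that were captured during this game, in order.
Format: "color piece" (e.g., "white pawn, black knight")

Tracking captures:
  gxh5: captured black pawn
  exf5: captured white pawn

black pawn, white pawn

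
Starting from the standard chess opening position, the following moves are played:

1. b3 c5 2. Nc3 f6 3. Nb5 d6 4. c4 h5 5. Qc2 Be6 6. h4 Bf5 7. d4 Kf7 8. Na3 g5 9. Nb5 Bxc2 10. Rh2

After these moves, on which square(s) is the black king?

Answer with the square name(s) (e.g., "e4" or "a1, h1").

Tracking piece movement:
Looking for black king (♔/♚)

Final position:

  a b c d e f g h
  ─────────────────
8│♜ ♞ · ♛ · ♝ ♞ ♜│8
7│♟ ♟ · · ♟ ♚ · ·│7
6│· · · ♟ · ♟ · ·│6
5│· ♘ ♟ · · · ♟ ♟│5
4│· · ♙ ♙ · · · ♙│4
3│· ♙ · · · · · ·│3
2│♙ · ♝ · ♙ ♙ ♙ ♖│2
1│♖ · ♗ · ♔ ♗ ♘ ·│1
  ─────────────────
  a b c d e f g h


f7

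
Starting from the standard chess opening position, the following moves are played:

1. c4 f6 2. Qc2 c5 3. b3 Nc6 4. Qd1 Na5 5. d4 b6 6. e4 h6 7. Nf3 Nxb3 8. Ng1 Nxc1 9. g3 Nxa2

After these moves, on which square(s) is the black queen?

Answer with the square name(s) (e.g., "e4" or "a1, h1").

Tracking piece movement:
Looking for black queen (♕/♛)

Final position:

  a b c d e f g h
  ─────────────────
8│♜ · ♝ ♛ ♚ ♝ ♞ ♜│8
7│♟ · · ♟ ♟ · ♟ ·│7
6│· ♟ · · · ♟ · ♟│6
5│· · ♟ · · · · ·│5
4│· · ♙ ♙ ♙ · · ·│4
3│· · · · · · ♙ ·│3
2│♞ · · · · ♙ · ♙│2
1│♖ ♘ · ♕ ♔ ♗ ♘ ♖│1
  ─────────────────
  a b c d e f g h


d8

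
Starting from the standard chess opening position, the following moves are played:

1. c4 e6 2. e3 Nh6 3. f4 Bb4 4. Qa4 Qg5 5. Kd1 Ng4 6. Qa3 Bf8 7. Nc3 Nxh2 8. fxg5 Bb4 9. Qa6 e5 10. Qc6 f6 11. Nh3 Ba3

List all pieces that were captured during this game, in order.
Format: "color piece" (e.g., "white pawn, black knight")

Tracking captures:
  Nxh2: captured white pawn
  fxg5: captured black queen

white pawn, black queen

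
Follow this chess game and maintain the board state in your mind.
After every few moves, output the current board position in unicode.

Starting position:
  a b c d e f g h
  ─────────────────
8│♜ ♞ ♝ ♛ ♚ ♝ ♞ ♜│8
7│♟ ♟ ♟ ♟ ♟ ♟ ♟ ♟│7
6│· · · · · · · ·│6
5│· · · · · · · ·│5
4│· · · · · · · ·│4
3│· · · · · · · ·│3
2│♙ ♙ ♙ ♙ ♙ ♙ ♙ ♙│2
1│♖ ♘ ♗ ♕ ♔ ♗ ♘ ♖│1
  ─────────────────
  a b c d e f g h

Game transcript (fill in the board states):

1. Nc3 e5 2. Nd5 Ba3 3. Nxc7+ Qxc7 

  a b c d e f g h
  ─────────────────
8│♜ ♞ ♝ · ♚ · ♞ ♜│8
7│♟ ♟ ♛ ♟ · ♟ ♟ ♟│7
6│· · · · · · · ·│6
5│· · · · ♟ · · ·│5
4│· · · · · · · ·│4
3│♝ · · · · · · ·│3
2│♙ ♙ ♙ ♙ ♙ ♙ ♙ ♙│2
1│♖ · ♗ ♕ ♔ ♗ ♘ ♖│1
  ─────────────────
  a b c d e f g h

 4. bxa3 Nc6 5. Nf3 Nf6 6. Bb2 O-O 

  a b c d e f g h
  ─────────────────
8│♜ · ♝ · · ♜ ♚ ·│8
7│♟ ♟ ♛ ♟ · ♟ ♟ ♟│7
6│· · ♞ · · ♞ · ·│6
5│· · · · ♟ · · ·│5
4│· · · · · · · ·│4
3│♙ · · · · ♘ · ·│3
2│♙ ♗ ♙ ♙ ♙ ♙ ♙ ♙│2
1│♖ · · ♕ ♔ ♗ · ♖│1
  ─────────────────
  a b c d e f g h

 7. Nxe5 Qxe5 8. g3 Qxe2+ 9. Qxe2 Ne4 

  a b c d e f g h
  ─────────────────
8│♜ · ♝ · · ♜ ♚ ·│8
7│♟ ♟ · ♟ · ♟ ♟ ♟│7
6│· · ♞ · · · · ·│6
5│· · · · · · · ·│5
4│· · · · ♞ · · ·│4
3│♙ · · · · · ♙ ·│3
2│♙ ♗ ♙ ♙ ♕ ♙ · ♙│2
1│♖ · · · ♔ ♗ · ♖│1
  ─────────────────
  a b c d e f g h

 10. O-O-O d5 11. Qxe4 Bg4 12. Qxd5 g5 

  a b c d e f g h
  ─────────────────
8│♜ · · · · ♜ ♚ ·│8
7│♟ ♟ · · · ♟ · ♟│7
6│· · ♞ · · · · ·│6
5│· · · ♕ · · ♟ ·│5
4│· · · · · · ♝ ·│4
3│♙ · · · · · ♙ ·│3
2│♙ ♗ ♙ ♙ · ♙ · ♙│2
1│· · ♔ ♖ · ♗ · ♖│1
  ─────────────────
  a b c d e f g h

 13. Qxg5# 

  a b c d e f g h
  ─────────────────
8│♜ · · · · ♜ ♚ ·│8
7│♟ ♟ · · · ♟ · ♟│7
6│· · ♞ · · · · ·│6
5│· · · · · · ♕ ·│5
4│· · · · · · ♝ ·│4
3│♙ · · · · · ♙ ·│3
2│♙ ♗ ♙ ♙ · ♙ · ♙│2
1│· · ♔ ♖ · ♗ · ♖│1
  ─────────────────
  a b c d e f g h


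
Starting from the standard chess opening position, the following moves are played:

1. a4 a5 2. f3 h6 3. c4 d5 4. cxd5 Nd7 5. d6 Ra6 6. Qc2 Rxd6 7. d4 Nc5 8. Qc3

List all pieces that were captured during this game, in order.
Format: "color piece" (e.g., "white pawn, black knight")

Tracking captures:
  cxd5: captured black pawn
  Rxd6: captured white pawn

black pawn, white pawn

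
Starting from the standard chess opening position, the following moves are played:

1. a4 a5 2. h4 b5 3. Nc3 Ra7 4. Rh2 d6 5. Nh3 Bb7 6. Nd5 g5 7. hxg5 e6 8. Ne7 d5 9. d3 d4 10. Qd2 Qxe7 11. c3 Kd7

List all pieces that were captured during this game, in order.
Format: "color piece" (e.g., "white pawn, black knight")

Tracking captures:
  hxg5: captured black pawn
  Qxe7: captured white knight

black pawn, white knight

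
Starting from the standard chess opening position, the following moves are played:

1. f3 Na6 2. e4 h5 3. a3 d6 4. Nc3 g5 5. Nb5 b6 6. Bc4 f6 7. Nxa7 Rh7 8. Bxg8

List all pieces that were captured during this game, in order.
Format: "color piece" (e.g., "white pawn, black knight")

Tracking captures:
  Nxa7: captured black pawn
  Bxg8: captured black knight

black pawn, black knight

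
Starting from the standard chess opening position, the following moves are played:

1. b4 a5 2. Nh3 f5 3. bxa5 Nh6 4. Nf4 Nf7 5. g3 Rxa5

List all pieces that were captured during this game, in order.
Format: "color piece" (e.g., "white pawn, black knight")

Tracking captures:
  bxa5: captured black pawn
  Rxa5: captured white pawn

black pawn, white pawn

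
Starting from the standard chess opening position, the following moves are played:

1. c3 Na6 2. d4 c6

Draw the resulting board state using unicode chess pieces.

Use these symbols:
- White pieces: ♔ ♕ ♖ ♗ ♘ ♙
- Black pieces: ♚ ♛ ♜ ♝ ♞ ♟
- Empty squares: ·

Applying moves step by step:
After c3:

♜ ♞ ♝ ♛ ♚ ♝ ♞ ♜
♟ ♟ ♟ ♟ ♟ ♟ ♟ ♟
· · · · · · · ·
· · · · · · · ·
· · · · · · · ·
· · ♙ · · · · ·
♙ ♙ · ♙ ♙ ♙ ♙ ♙
♖ ♘ ♗ ♕ ♔ ♗ ♘ ♖


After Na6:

♜ · ♝ ♛ ♚ ♝ ♞ ♜
♟ ♟ ♟ ♟ ♟ ♟ ♟ ♟
♞ · · · · · · ·
· · · · · · · ·
· · · · · · · ·
· · ♙ · · · · ·
♙ ♙ · ♙ ♙ ♙ ♙ ♙
♖ ♘ ♗ ♕ ♔ ♗ ♘ ♖


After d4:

♜ · ♝ ♛ ♚ ♝ ♞ ♜
♟ ♟ ♟ ♟ ♟ ♟ ♟ ♟
♞ · · · · · · ·
· · · · · · · ·
· · · ♙ · · · ·
· · ♙ · · · · ·
♙ ♙ · · ♙ ♙ ♙ ♙
♖ ♘ ♗ ♕ ♔ ♗ ♘ ♖


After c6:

♜ · ♝ ♛ ♚ ♝ ♞ ♜
♟ ♟ · ♟ ♟ ♟ ♟ ♟
♞ · ♟ · · · · ·
· · · · · · · ·
· · · ♙ · · · ·
· · ♙ · · · · ·
♙ ♙ · · ♙ ♙ ♙ ♙
♖ ♘ ♗ ♕ ♔ ♗ ♘ ♖



  a b c d e f g h
  ─────────────────
8│♜ · ♝ ♛ ♚ ♝ ♞ ♜│8
7│♟ ♟ · ♟ ♟ ♟ ♟ ♟│7
6│♞ · ♟ · · · · ·│6
5│· · · · · · · ·│5
4│· · · ♙ · · · ·│4
3│· · ♙ · · · · ·│3
2│♙ ♙ · · ♙ ♙ ♙ ♙│2
1│♖ ♘ ♗ ♕ ♔ ♗ ♘ ♖│1
  ─────────────────
  a b c d e f g h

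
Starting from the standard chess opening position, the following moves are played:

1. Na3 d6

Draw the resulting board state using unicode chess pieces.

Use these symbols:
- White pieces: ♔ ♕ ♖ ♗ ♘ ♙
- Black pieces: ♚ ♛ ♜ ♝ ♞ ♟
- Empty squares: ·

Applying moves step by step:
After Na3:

♜ ♞ ♝ ♛ ♚ ♝ ♞ ♜
♟ ♟ ♟ ♟ ♟ ♟ ♟ ♟
· · · · · · · ·
· · · · · · · ·
· · · · · · · ·
♘ · · · · · · ·
♙ ♙ ♙ ♙ ♙ ♙ ♙ ♙
♖ · ♗ ♕ ♔ ♗ ♘ ♖


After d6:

♜ ♞ ♝ ♛ ♚ ♝ ♞ ♜
♟ ♟ ♟ · ♟ ♟ ♟ ♟
· · · ♟ · · · ·
· · · · · · · ·
· · · · · · · ·
♘ · · · · · · ·
♙ ♙ ♙ ♙ ♙ ♙ ♙ ♙
♖ · ♗ ♕ ♔ ♗ ♘ ♖



  a b c d e f g h
  ─────────────────
8│♜ ♞ ♝ ♛ ♚ ♝ ♞ ♜│8
7│♟ ♟ ♟ · ♟ ♟ ♟ ♟│7
6│· · · ♟ · · · ·│6
5│· · · · · · · ·│5
4│· · · · · · · ·│4
3│♘ · · · · · · ·│3
2│♙ ♙ ♙ ♙ ♙ ♙ ♙ ♙│2
1│♖ · ♗ ♕ ♔ ♗ ♘ ♖│1
  ─────────────────
  a b c d e f g h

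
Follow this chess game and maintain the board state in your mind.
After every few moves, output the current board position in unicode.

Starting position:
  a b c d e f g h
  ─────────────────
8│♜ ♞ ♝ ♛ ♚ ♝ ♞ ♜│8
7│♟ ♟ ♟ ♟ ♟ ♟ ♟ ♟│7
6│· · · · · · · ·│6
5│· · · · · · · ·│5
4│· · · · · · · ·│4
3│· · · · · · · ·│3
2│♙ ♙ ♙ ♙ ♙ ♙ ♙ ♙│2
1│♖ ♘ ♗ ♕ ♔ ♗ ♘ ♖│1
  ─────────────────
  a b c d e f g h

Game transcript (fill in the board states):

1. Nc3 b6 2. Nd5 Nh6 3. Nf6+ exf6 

  a b c d e f g h
  ─────────────────
8│♜ ♞ ♝ ♛ ♚ ♝ · ♜│8
7│♟ · ♟ ♟ · ♟ ♟ ♟│7
6│· ♟ · · · ♟ · ♞│6
5│· · · · · · · ·│5
4│· · · · · · · ·│4
3│· · · · · · · ·│3
2│♙ ♙ ♙ ♙ ♙ ♙ ♙ ♙│2
1│♖ · ♗ ♕ ♔ ♗ ♘ ♖│1
  ─────────────────
  a b c d e f g h

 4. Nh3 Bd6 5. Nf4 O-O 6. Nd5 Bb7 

  a b c d e f g h
  ─────────────────
8│♜ ♞ · ♛ · ♜ ♚ ·│8
7│♟ ♝ ♟ ♟ · ♟ ♟ ♟│7
6│· ♟ · ♝ · ♟ · ♞│6
5│· · · ♘ · · · ·│5
4│· · · · · · · ·│4
3│· · · · · · · ·│3
2│♙ ♙ ♙ ♙ ♙ ♙ ♙ ♙│2
1│♖ · ♗ ♕ ♔ ♗ · ♖│1
  ─────────────────
  a b c d e f g h

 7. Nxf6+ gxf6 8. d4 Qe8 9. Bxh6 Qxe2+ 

  a b c d e f g h
  ─────────────────
8│♜ ♞ · · · ♜ ♚ ·│8
7│♟ ♝ ♟ ♟ · ♟ · ♟│7
6│· ♟ · ♝ · ♟ · ♗│6
5│· · · · · · · ·│5
4│· · · ♙ · · · ·│4
3│· · · · · · · ·│3
2│♙ ♙ ♙ · ♛ ♙ ♙ ♙│2
1│♖ · · ♕ ♔ ♗ · ♖│1
  ─────────────────
  a b c d e f g h

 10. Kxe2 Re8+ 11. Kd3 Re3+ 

  a b c d e f g h
  ─────────────────
8│♜ ♞ · · · · ♚ ·│8
7│♟ ♝ ♟ ♟ · ♟ · ♟│7
6│· ♟ · ♝ · ♟ · ♗│6
5│· · · · · · · ·│5
4│· · · ♙ · · · ·│4
3│· · · ♔ ♜ · · ·│3
2│♙ ♙ ♙ · · ♙ ♙ ♙│2
1│♖ · · ♕ · ♗ · ♖│1
  ─────────────────
  a b c d e f g h


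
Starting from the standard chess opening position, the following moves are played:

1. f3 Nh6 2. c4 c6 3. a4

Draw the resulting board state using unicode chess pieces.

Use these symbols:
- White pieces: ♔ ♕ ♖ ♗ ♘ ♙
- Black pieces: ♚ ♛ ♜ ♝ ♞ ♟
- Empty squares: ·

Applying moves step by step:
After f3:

♜ ♞ ♝ ♛ ♚ ♝ ♞ ♜
♟ ♟ ♟ ♟ ♟ ♟ ♟ ♟
· · · · · · · ·
· · · · · · · ·
· · · · · · · ·
· · · · · ♙ · ·
♙ ♙ ♙ ♙ ♙ · ♙ ♙
♖ ♘ ♗ ♕ ♔ ♗ ♘ ♖


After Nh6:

♜ ♞ ♝ ♛ ♚ ♝ · ♜
♟ ♟ ♟ ♟ ♟ ♟ ♟ ♟
· · · · · · · ♞
· · · · · · · ·
· · · · · · · ·
· · · · · ♙ · ·
♙ ♙ ♙ ♙ ♙ · ♙ ♙
♖ ♘ ♗ ♕ ♔ ♗ ♘ ♖


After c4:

♜ ♞ ♝ ♛ ♚ ♝ · ♜
♟ ♟ ♟ ♟ ♟ ♟ ♟ ♟
· · · · · · · ♞
· · · · · · · ·
· · ♙ · · · · ·
· · · · · ♙ · ·
♙ ♙ · ♙ ♙ · ♙ ♙
♖ ♘ ♗ ♕ ♔ ♗ ♘ ♖


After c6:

♜ ♞ ♝ ♛ ♚ ♝ · ♜
♟ ♟ · ♟ ♟ ♟ ♟ ♟
· · ♟ · · · · ♞
· · · · · · · ·
· · ♙ · · · · ·
· · · · · ♙ · ·
♙ ♙ · ♙ ♙ · ♙ ♙
♖ ♘ ♗ ♕ ♔ ♗ ♘ ♖


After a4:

♜ ♞ ♝ ♛ ♚ ♝ · ♜
♟ ♟ · ♟ ♟ ♟ ♟ ♟
· · ♟ · · · · ♞
· · · · · · · ·
♙ · ♙ · · · · ·
· · · · · ♙ · ·
· ♙ · ♙ ♙ · ♙ ♙
♖ ♘ ♗ ♕ ♔ ♗ ♘ ♖



  a b c d e f g h
  ─────────────────
8│♜ ♞ ♝ ♛ ♚ ♝ · ♜│8
7│♟ ♟ · ♟ ♟ ♟ ♟ ♟│7
6│· · ♟ · · · · ♞│6
5│· · · · · · · ·│5
4│♙ · ♙ · · · · ·│4
3│· · · · · ♙ · ·│3
2│· ♙ · ♙ ♙ · ♙ ♙│2
1│♖ ♘ ♗ ♕ ♔ ♗ ♘ ♖│1
  ─────────────────
  a b c d e f g h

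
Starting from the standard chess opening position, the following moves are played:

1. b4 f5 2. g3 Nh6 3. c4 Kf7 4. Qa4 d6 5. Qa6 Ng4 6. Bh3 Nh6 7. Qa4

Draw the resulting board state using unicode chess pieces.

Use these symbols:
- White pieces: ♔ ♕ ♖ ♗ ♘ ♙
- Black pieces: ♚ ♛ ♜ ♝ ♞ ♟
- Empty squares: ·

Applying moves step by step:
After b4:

♜ ♞ ♝ ♛ ♚ ♝ ♞ ♜
♟ ♟ ♟ ♟ ♟ ♟ ♟ ♟
· · · · · · · ·
· · · · · · · ·
· ♙ · · · · · ·
· · · · · · · ·
♙ · ♙ ♙ ♙ ♙ ♙ ♙
♖ ♘ ♗ ♕ ♔ ♗ ♘ ♖


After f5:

♜ ♞ ♝ ♛ ♚ ♝ ♞ ♜
♟ ♟ ♟ ♟ ♟ · ♟ ♟
· · · · · · · ·
· · · · · ♟ · ·
· ♙ · · · · · ·
· · · · · · · ·
♙ · ♙ ♙ ♙ ♙ ♙ ♙
♖ ♘ ♗ ♕ ♔ ♗ ♘ ♖


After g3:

♜ ♞ ♝ ♛ ♚ ♝ ♞ ♜
♟ ♟ ♟ ♟ ♟ · ♟ ♟
· · · · · · · ·
· · · · · ♟ · ·
· ♙ · · · · · ·
· · · · · · ♙ ·
♙ · ♙ ♙ ♙ ♙ · ♙
♖ ♘ ♗ ♕ ♔ ♗ ♘ ♖


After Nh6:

♜ ♞ ♝ ♛ ♚ ♝ · ♜
♟ ♟ ♟ ♟ ♟ · ♟ ♟
· · · · · · · ♞
· · · · · ♟ · ·
· ♙ · · · · · ·
· · · · · · ♙ ·
♙ · ♙ ♙ ♙ ♙ · ♙
♖ ♘ ♗ ♕ ♔ ♗ ♘ ♖


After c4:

♜ ♞ ♝ ♛ ♚ ♝ · ♜
♟ ♟ ♟ ♟ ♟ · ♟ ♟
· · · · · · · ♞
· · · · · ♟ · ·
· ♙ ♙ · · · · ·
· · · · · · ♙ ·
♙ · · ♙ ♙ ♙ · ♙
♖ ♘ ♗ ♕ ♔ ♗ ♘ ♖


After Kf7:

♜ ♞ ♝ ♛ · ♝ · ♜
♟ ♟ ♟ ♟ ♟ ♚ ♟ ♟
· · · · · · · ♞
· · · · · ♟ · ·
· ♙ ♙ · · · · ·
· · · · · · ♙ ·
♙ · · ♙ ♙ ♙ · ♙
♖ ♘ ♗ ♕ ♔ ♗ ♘ ♖


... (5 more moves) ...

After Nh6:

♜ ♞ ♝ ♛ · ♝ · ♜
♟ ♟ ♟ · ♟ ♚ ♟ ♟
♕ · · ♟ · · · ♞
· · · · · ♟ · ·
· ♙ ♙ · · · · ·
· · · · · · ♙ ♗
♙ · · ♙ ♙ ♙ · ♙
♖ ♘ ♗ · ♔ · ♘ ♖


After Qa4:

♜ ♞ ♝ ♛ · ♝ · ♜
♟ ♟ ♟ · ♟ ♚ ♟ ♟
· · · ♟ · · · ♞
· · · · · ♟ · ·
♕ ♙ ♙ · · · · ·
· · · · · · ♙ ♗
♙ · · ♙ ♙ ♙ · ♙
♖ ♘ ♗ · ♔ · ♘ ♖



  a b c d e f g h
  ─────────────────
8│♜ ♞ ♝ ♛ · ♝ · ♜│8
7│♟ ♟ ♟ · ♟ ♚ ♟ ♟│7
6│· · · ♟ · · · ♞│6
5│· · · · · ♟ · ·│5
4│♕ ♙ ♙ · · · · ·│4
3│· · · · · · ♙ ♗│3
2│♙ · · ♙ ♙ ♙ · ♙│2
1│♖ ♘ ♗ · ♔ · ♘ ♖│1
  ─────────────────
  a b c d e f g h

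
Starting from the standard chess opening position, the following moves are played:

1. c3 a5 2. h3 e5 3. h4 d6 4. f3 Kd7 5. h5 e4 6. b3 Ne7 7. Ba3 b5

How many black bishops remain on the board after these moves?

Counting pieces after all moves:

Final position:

  a b c d e f g h
  ─────────────────
8│♜ ♞ ♝ ♛ · ♝ · ♜│8
7│· · ♟ ♚ ♞ ♟ ♟ ♟│7
6│· · · ♟ · · · ·│6
5│♟ ♟ · · · · · ♙│5
4│· · · · ♟ · · ·│4
3│♗ ♙ ♙ · · ♙ · ·│3
2│♙ · · ♙ ♙ · ♙ ·│2
1│♖ ♘ · ♕ ♔ ♗ ♘ ♖│1
  ─────────────────
  a b c d e f g h


2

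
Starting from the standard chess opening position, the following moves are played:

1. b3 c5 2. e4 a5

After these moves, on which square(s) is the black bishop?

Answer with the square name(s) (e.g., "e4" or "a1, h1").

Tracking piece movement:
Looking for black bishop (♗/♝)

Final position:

  a b c d e f g h
  ─────────────────
8│♜ ♞ ♝ ♛ ♚ ♝ ♞ ♜│8
7│· ♟ · ♟ ♟ ♟ ♟ ♟│7
6│· · · · · · · ·│6
5│♟ · ♟ · · · · ·│5
4│· · · · ♙ · · ·│4
3│· ♙ · · · · · ·│3
2│♙ · ♙ ♙ · ♙ ♙ ♙│2
1│♖ ♘ ♗ ♕ ♔ ♗ ♘ ♖│1
  ─────────────────
  a b c d e f g h


c8, f8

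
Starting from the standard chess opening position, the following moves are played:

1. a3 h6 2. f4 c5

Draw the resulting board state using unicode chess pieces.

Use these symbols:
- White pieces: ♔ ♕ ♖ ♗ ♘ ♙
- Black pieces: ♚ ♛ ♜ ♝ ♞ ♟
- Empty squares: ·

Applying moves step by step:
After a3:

♜ ♞ ♝ ♛ ♚ ♝ ♞ ♜
♟ ♟ ♟ ♟ ♟ ♟ ♟ ♟
· · · · · · · ·
· · · · · · · ·
· · · · · · · ·
♙ · · · · · · ·
· ♙ ♙ ♙ ♙ ♙ ♙ ♙
♖ ♘ ♗ ♕ ♔ ♗ ♘ ♖


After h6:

♜ ♞ ♝ ♛ ♚ ♝ ♞ ♜
♟ ♟ ♟ ♟ ♟ ♟ ♟ ·
· · · · · · · ♟
· · · · · · · ·
· · · · · · · ·
♙ · · · · · · ·
· ♙ ♙ ♙ ♙ ♙ ♙ ♙
♖ ♘ ♗ ♕ ♔ ♗ ♘ ♖


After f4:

♜ ♞ ♝ ♛ ♚ ♝ ♞ ♜
♟ ♟ ♟ ♟ ♟ ♟ ♟ ·
· · · · · · · ♟
· · · · · · · ·
· · · · · ♙ · ·
♙ · · · · · · ·
· ♙ ♙ ♙ ♙ · ♙ ♙
♖ ♘ ♗ ♕ ♔ ♗ ♘ ♖


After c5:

♜ ♞ ♝ ♛ ♚ ♝ ♞ ♜
♟ ♟ · ♟ ♟ ♟ ♟ ·
· · · · · · · ♟
· · ♟ · · · · ·
· · · · · ♙ · ·
♙ · · · · · · ·
· ♙ ♙ ♙ ♙ · ♙ ♙
♖ ♘ ♗ ♕ ♔ ♗ ♘ ♖



  a b c d e f g h
  ─────────────────
8│♜ ♞ ♝ ♛ ♚ ♝ ♞ ♜│8
7│♟ ♟ · ♟ ♟ ♟ ♟ ·│7
6│· · · · · · · ♟│6
5│· · ♟ · · · · ·│5
4│· · · · · ♙ · ·│4
3│♙ · · · · · · ·│3
2│· ♙ ♙ ♙ ♙ · ♙ ♙│2
1│♖ ♘ ♗ ♕ ♔ ♗ ♘ ♖│1
  ─────────────────
  a b c d e f g h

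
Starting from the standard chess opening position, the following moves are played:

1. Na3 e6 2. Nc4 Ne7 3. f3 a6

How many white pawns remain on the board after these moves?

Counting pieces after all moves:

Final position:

  a b c d e f g h
  ─────────────────
8│♜ ♞ ♝ ♛ ♚ ♝ · ♜│8
7│· ♟ ♟ ♟ ♞ ♟ ♟ ♟│7
6│♟ · · · ♟ · · ·│6
5│· · · · · · · ·│5
4│· · ♘ · · · · ·│4
3│· · · · · ♙ · ·│3
2│♙ ♙ ♙ ♙ ♙ · ♙ ♙│2
1│♖ · ♗ ♕ ♔ ♗ ♘ ♖│1
  ─────────────────
  a b c d e f g h


8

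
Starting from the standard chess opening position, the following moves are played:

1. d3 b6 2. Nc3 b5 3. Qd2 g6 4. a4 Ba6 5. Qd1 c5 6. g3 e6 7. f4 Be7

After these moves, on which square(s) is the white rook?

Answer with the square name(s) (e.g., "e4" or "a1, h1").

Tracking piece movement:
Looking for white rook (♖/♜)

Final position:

  a b c d e f g h
  ─────────────────
8│♜ ♞ · ♛ ♚ · ♞ ♜│8
7│♟ · · ♟ ♝ ♟ · ♟│7
6│♝ · · · ♟ · ♟ ·│6
5│· ♟ ♟ · · · · ·│5
4│♙ · · · · ♙ · ·│4
3│· · ♘ ♙ · · ♙ ·│3
2│· ♙ ♙ · ♙ · · ♙│2
1│♖ · ♗ ♕ ♔ ♗ ♘ ♖│1
  ─────────────────
  a b c d e f g h


a1, h1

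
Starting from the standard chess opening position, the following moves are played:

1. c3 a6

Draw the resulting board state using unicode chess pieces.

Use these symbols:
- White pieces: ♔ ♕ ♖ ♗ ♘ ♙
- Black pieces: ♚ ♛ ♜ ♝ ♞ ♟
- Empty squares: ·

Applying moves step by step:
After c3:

♜ ♞ ♝ ♛ ♚ ♝ ♞ ♜
♟ ♟ ♟ ♟ ♟ ♟ ♟ ♟
· · · · · · · ·
· · · · · · · ·
· · · · · · · ·
· · ♙ · · · · ·
♙ ♙ · ♙ ♙ ♙ ♙ ♙
♖ ♘ ♗ ♕ ♔ ♗ ♘ ♖


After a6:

♜ ♞ ♝ ♛ ♚ ♝ ♞ ♜
· ♟ ♟ ♟ ♟ ♟ ♟ ♟
♟ · · · · · · ·
· · · · · · · ·
· · · · · · · ·
· · ♙ · · · · ·
♙ ♙ · ♙ ♙ ♙ ♙ ♙
♖ ♘ ♗ ♕ ♔ ♗ ♘ ♖



  a b c d e f g h
  ─────────────────
8│♜ ♞ ♝ ♛ ♚ ♝ ♞ ♜│8
7│· ♟ ♟ ♟ ♟ ♟ ♟ ♟│7
6│♟ · · · · · · ·│6
5│· · · · · · · ·│5
4│· · · · · · · ·│4
3│· · ♙ · · · · ·│3
2│♙ ♙ · ♙ ♙ ♙ ♙ ♙│2
1│♖ ♘ ♗ ♕ ♔ ♗ ♘ ♖│1
  ─────────────────
  a b c d e f g h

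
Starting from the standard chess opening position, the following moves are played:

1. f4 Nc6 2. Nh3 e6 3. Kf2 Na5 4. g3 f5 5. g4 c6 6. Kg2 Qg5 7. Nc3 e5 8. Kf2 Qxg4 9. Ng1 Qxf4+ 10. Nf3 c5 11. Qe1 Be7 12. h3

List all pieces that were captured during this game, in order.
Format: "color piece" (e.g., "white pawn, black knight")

Tracking captures:
  Qxg4: captured white pawn
  Qxf4+: captured white pawn

white pawn, white pawn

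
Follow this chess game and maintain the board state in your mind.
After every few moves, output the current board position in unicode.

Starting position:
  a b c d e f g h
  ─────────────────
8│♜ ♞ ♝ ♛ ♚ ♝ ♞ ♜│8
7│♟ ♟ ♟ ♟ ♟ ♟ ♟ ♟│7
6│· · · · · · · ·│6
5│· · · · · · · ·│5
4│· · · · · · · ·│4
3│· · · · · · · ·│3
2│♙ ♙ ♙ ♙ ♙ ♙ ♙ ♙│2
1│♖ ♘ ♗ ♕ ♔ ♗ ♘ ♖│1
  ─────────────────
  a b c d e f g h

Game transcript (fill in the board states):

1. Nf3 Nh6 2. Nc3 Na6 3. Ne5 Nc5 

  a b c d e f g h
  ─────────────────
8│♜ · ♝ ♛ ♚ ♝ · ♜│8
7│♟ ♟ ♟ ♟ ♟ ♟ ♟ ♟│7
6│· · · · · · · ♞│6
5│· · ♞ · ♘ · · ·│5
4│· · · · · · · ·│4
3│· · ♘ · · · · ·│3
2│♙ ♙ ♙ ♙ ♙ ♙ ♙ ♙│2
1│♖ · ♗ ♕ ♔ ♗ · ♖│1
  ─────────────────
  a b c d e f g h

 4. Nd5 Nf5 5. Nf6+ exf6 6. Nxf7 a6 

  a b c d e f g h
  ─────────────────
8│♜ · ♝ ♛ ♚ ♝ · ♜│8
7│· ♟ ♟ ♟ · ♘ ♟ ♟│7
6│♟ · · · · ♟ · ·│6
5│· · ♞ · · ♞ · ·│5
4│· · · · · · · ·│4
3│· · · · · · · ·│3
2│♙ ♙ ♙ ♙ ♙ ♙ ♙ ♙│2
1│♖ · ♗ ♕ ♔ ♗ · ♖│1
  ─────────────────
  a b c d e f g h

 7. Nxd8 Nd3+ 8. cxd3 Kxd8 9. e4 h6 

  a b c d e f g h
  ─────────────────
8│♜ · ♝ ♚ · ♝ · ♜│8
7│· ♟ ♟ ♟ · · ♟ ·│7
6│♟ · · · · ♟ · ♟│6
5│· · · · · ♞ · ·│5
4│· · · · ♙ · · ·│4
3│· · · ♙ · · · ·│3
2│♙ ♙ · ♙ · ♙ ♙ ♙│2
1│♖ · ♗ ♕ ♔ ♗ · ♖│1
  ─────────────────
  a b c d e f g h

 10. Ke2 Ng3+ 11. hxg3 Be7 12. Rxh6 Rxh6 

  a b c d e f g h
  ─────────────────
8│♜ · ♝ ♚ · · · ·│8
7│· ♟ ♟ ♟ ♝ · ♟ ·│7
6│♟ · · · · ♟ · ♜│6
5│· · · · · · · ·│5
4│· · · · ♙ · · ·│4
3│· · · ♙ · · ♙ ·│3
2│♙ ♙ · ♙ ♔ ♙ ♙ ·│2
1│♖ · ♗ ♕ · ♗ · ·│1
  ─────────────────
  a b c d e f g h



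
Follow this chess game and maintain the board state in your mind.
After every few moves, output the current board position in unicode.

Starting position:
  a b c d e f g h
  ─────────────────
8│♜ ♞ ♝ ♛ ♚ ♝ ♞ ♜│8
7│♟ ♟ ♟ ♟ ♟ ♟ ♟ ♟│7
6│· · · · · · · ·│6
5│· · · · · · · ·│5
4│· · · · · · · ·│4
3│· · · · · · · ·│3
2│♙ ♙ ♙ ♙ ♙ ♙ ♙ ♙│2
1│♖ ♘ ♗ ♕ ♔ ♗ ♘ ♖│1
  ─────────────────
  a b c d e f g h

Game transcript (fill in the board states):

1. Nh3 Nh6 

  a b c d e f g h
  ─────────────────
8│♜ ♞ ♝ ♛ ♚ ♝ · ♜│8
7│♟ ♟ ♟ ♟ ♟ ♟ ♟ ♟│7
6│· · · · · · · ♞│6
5│· · · · · · · ·│5
4│· · · · · · · ·│4
3│· · · · · · · ♘│3
2│♙ ♙ ♙ ♙ ♙ ♙ ♙ ♙│2
1│♖ ♘ ♗ ♕ ♔ ♗ · ♖│1
  ─────────────────
  a b c d e f g h

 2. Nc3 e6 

  a b c d e f g h
  ─────────────────
8│♜ ♞ ♝ ♛ ♚ ♝ · ♜│8
7│♟ ♟ ♟ ♟ · ♟ ♟ ♟│7
6│· · · · ♟ · · ♞│6
5│· · · · · · · ·│5
4│· · · · · · · ·│4
3│· · ♘ · · · · ♘│3
2│♙ ♙ ♙ ♙ ♙ ♙ ♙ ♙│2
1│♖ · ♗ ♕ ♔ ♗ · ♖│1
  ─────────────────
  a b c d e f g h

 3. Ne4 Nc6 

  a b c d e f g h
  ─────────────────
8│♜ · ♝ ♛ ♚ ♝ · ♜│8
7│♟ ♟ ♟ ♟ · ♟ ♟ ♟│7
6│· · ♞ · ♟ · · ♞│6
5│· · · · · · · ·│5
4│· · · · ♘ · · ·│4
3│· · · · · · · ♘│3
2│♙ ♙ ♙ ♙ ♙ ♙ ♙ ♙│2
1│♖ · ♗ ♕ ♔ ♗ · ♖│1
  ─────────────────
  a b c d e f g h

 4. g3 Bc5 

  a b c d e f g h
  ─────────────────
8│♜ · ♝ ♛ ♚ · · ♜│8
7│♟ ♟ ♟ ♟ · ♟ ♟ ♟│7
6│· · ♞ · ♟ · · ♞│6
5│· · ♝ · · · · ·│5
4│· · · · ♘ · · ·│4
3│· · · · · · ♙ ♘│3
2│♙ ♙ ♙ ♙ ♙ ♙ · ♙│2
1│♖ · ♗ ♕ ♔ ♗ · ♖│1
  ─────────────────
  a b c d e f g h

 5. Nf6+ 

  a b c d e f g h
  ─────────────────
8│♜ · ♝ ♛ ♚ · · ♜│8
7│♟ ♟ ♟ ♟ · ♟ ♟ ♟│7
6│· · ♞ · ♟ ♘ · ♞│6
5│· · ♝ · · · · ·│5
4│· · · · · · · ·│4
3│· · · · · · ♙ ♘│3
2│♙ ♙ ♙ ♙ ♙ ♙ · ♙│2
1│♖ · ♗ ♕ ♔ ♗ · ♖│1
  ─────────────────
  a b c d e f g h


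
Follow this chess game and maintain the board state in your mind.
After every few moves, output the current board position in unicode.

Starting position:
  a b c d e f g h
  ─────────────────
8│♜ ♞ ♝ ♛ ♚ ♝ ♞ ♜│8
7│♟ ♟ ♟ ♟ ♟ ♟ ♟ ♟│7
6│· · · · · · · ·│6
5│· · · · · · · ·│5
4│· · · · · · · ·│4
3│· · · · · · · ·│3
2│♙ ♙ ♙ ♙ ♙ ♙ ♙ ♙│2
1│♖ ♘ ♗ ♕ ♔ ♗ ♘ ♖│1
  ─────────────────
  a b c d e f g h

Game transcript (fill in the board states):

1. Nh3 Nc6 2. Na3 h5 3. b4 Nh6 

  a b c d e f g h
  ─────────────────
8│♜ · ♝ ♛ ♚ ♝ · ♜│8
7│♟ ♟ ♟ ♟ ♟ ♟ ♟ ·│7
6│· · ♞ · · · · ♞│6
5│· · · · · · · ♟│5
4│· ♙ · · · · · ·│4
3│♘ · · · · · · ♘│3
2│♙ · ♙ ♙ ♙ ♙ ♙ ♙│2
1│♖ · ♗ ♕ ♔ ♗ · ♖│1
  ─────────────────
  a b c d e f g h

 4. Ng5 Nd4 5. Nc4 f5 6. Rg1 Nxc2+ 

  a b c d e f g h
  ─────────────────
8│♜ · ♝ ♛ ♚ ♝ · ♜│8
7│♟ ♟ ♟ ♟ ♟ · ♟ ·│7
6│· · · · · · · ♞│6
5│· · · · · ♟ ♘ ♟│5
4│· ♙ ♘ · · · · ·│4
3│· · · · · · · ·│3
2│♙ · ♞ ♙ ♙ ♙ ♙ ♙│2
1│♖ · ♗ ♕ ♔ ♗ ♖ ·│1
  ─────────────────
  a b c d e f g h

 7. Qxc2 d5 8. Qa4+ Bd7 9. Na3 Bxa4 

  a b c d e f g h
  ─────────────────
8│♜ · · ♛ ♚ ♝ · ♜│8
7│♟ ♟ ♟ · ♟ · ♟ ·│7
6│· · · · · · · ♞│6
5│· · · ♟ · ♟ ♘ ♟│5
4│♝ ♙ · · · · · ·│4
3│♘ · · · · · · ·│3
2│♙ · · ♙ ♙ ♙ ♙ ♙│2
1│♖ · ♗ · ♔ ♗ ♖ ·│1
  ─────────────────
  a b c d e f g h

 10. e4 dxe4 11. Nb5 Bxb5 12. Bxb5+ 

  a b c d e f g h
  ─────────────────
8│♜ · · ♛ ♚ ♝ · ♜│8
7│♟ ♟ ♟ · ♟ · ♟ ·│7
6│· · · · · · · ♞│6
5│· ♗ · · · ♟ ♘ ♟│5
4│· ♙ · · ♟ · · ·│4
3│· · · · · · · ·│3
2│♙ · · ♙ · ♙ ♙ ♙│2
1│♖ · ♗ · ♔ · ♖ ·│1
  ─────────────────
  a b c d e f g h


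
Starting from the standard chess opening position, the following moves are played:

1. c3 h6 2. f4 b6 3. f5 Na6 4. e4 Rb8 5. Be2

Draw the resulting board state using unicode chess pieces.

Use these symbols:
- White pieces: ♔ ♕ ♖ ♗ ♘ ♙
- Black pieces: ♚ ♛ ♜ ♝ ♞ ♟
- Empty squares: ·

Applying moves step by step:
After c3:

♜ ♞ ♝ ♛ ♚ ♝ ♞ ♜
♟ ♟ ♟ ♟ ♟ ♟ ♟ ♟
· · · · · · · ·
· · · · · · · ·
· · · · · · · ·
· · ♙ · · · · ·
♙ ♙ · ♙ ♙ ♙ ♙ ♙
♖ ♘ ♗ ♕ ♔ ♗ ♘ ♖


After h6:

♜ ♞ ♝ ♛ ♚ ♝ ♞ ♜
♟ ♟ ♟ ♟ ♟ ♟ ♟ ·
· · · · · · · ♟
· · · · · · · ·
· · · · · · · ·
· · ♙ · · · · ·
♙ ♙ · ♙ ♙ ♙ ♙ ♙
♖ ♘ ♗ ♕ ♔ ♗ ♘ ♖


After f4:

♜ ♞ ♝ ♛ ♚ ♝ ♞ ♜
♟ ♟ ♟ ♟ ♟ ♟ ♟ ·
· · · · · · · ♟
· · · · · · · ·
· · · · · ♙ · ·
· · ♙ · · · · ·
♙ ♙ · ♙ ♙ · ♙ ♙
♖ ♘ ♗ ♕ ♔ ♗ ♘ ♖


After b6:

♜ ♞ ♝ ♛ ♚ ♝ ♞ ♜
♟ · ♟ ♟ ♟ ♟ ♟ ·
· ♟ · · · · · ♟
· · · · · · · ·
· · · · · ♙ · ·
· · ♙ · · · · ·
♙ ♙ · ♙ ♙ · ♙ ♙
♖ ♘ ♗ ♕ ♔ ♗ ♘ ♖


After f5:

♜ ♞ ♝ ♛ ♚ ♝ ♞ ♜
♟ · ♟ ♟ ♟ ♟ ♟ ·
· ♟ · · · · · ♟
· · · · · ♙ · ·
· · · · · · · ·
· · ♙ · · · · ·
♙ ♙ · ♙ ♙ · ♙ ♙
♖ ♘ ♗ ♕ ♔ ♗ ♘ ♖


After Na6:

♜ · ♝ ♛ ♚ ♝ ♞ ♜
♟ · ♟ ♟ ♟ ♟ ♟ ·
♞ ♟ · · · · · ♟
· · · · · ♙ · ·
· · · · · · · ·
· · ♙ · · · · ·
♙ ♙ · ♙ ♙ · ♙ ♙
♖ ♘ ♗ ♕ ♔ ♗ ♘ ♖


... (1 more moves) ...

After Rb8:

· ♜ ♝ ♛ ♚ ♝ ♞ ♜
♟ · ♟ ♟ ♟ ♟ ♟ ·
♞ ♟ · · · · · ♟
· · · · · ♙ · ·
· · · · ♙ · · ·
· · ♙ · · · · ·
♙ ♙ · ♙ · · ♙ ♙
♖ ♘ ♗ ♕ ♔ ♗ ♘ ♖


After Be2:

· ♜ ♝ ♛ ♚ ♝ ♞ ♜
♟ · ♟ ♟ ♟ ♟ ♟ ·
♞ ♟ · · · · · ♟
· · · · · ♙ · ·
· · · · ♙ · · ·
· · ♙ · · · · ·
♙ ♙ · ♙ ♗ · ♙ ♙
♖ ♘ ♗ ♕ ♔ · ♘ ♖



  a b c d e f g h
  ─────────────────
8│· ♜ ♝ ♛ ♚ ♝ ♞ ♜│8
7│♟ · ♟ ♟ ♟ ♟ ♟ ·│7
6│♞ ♟ · · · · · ♟│6
5│· · · · · ♙ · ·│5
4│· · · · ♙ · · ·│4
3│· · ♙ · · · · ·│3
2│♙ ♙ · ♙ ♗ · ♙ ♙│2
1│♖ ♘ ♗ ♕ ♔ · ♘ ♖│1
  ─────────────────
  a b c d e f g h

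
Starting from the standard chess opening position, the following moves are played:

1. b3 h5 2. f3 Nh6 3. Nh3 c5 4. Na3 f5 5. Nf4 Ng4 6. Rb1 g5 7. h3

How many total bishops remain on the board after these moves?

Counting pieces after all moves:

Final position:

  a b c d e f g h
  ─────────────────
8│♜ ♞ ♝ ♛ ♚ ♝ · ♜│8
7│♟ ♟ · ♟ ♟ · · ·│7
6│· · · · · · · ·│6
5│· · ♟ · · ♟ ♟ ♟│5
4│· · · · · ♘ ♞ ·│4
3│♘ ♙ · · · ♙ · ♙│3
2│♙ · ♙ ♙ ♙ · ♙ ·│2
1│· ♖ ♗ ♕ ♔ ♗ · ♖│1
  ─────────────────
  a b c d e f g h


4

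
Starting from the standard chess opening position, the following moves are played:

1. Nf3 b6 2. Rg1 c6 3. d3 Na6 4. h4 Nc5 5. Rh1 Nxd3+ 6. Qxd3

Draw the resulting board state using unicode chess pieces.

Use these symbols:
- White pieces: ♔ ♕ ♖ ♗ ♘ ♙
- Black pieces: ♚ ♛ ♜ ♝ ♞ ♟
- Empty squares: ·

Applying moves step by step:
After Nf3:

♜ ♞ ♝ ♛ ♚ ♝ ♞ ♜
♟ ♟ ♟ ♟ ♟ ♟ ♟ ♟
· · · · · · · ·
· · · · · · · ·
· · · · · · · ·
· · · · · ♘ · ·
♙ ♙ ♙ ♙ ♙ ♙ ♙ ♙
♖ ♘ ♗ ♕ ♔ ♗ · ♖


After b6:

♜ ♞ ♝ ♛ ♚ ♝ ♞ ♜
♟ · ♟ ♟ ♟ ♟ ♟ ♟
· ♟ · · · · · ·
· · · · · · · ·
· · · · · · · ·
· · · · · ♘ · ·
♙ ♙ ♙ ♙ ♙ ♙ ♙ ♙
♖ ♘ ♗ ♕ ♔ ♗ · ♖


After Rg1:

♜ ♞ ♝ ♛ ♚ ♝ ♞ ♜
♟ · ♟ ♟ ♟ ♟ ♟ ♟
· ♟ · · · · · ·
· · · · · · · ·
· · · · · · · ·
· · · · · ♘ · ·
♙ ♙ ♙ ♙ ♙ ♙ ♙ ♙
♖ ♘ ♗ ♕ ♔ ♗ ♖ ·


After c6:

♜ ♞ ♝ ♛ ♚ ♝ ♞ ♜
♟ · · ♟ ♟ ♟ ♟ ♟
· ♟ ♟ · · · · ·
· · · · · · · ·
· · · · · · · ·
· · · · · ♘ · ·
♙ ♙ ♙ ♙ ♙ ♙ ♙ ♙
♖ ♘ ♗ ♕ ♔ ♗ ♖ ·


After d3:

♜ ♞ ♝ ♛ ♚ ♝ ♞ ♜
♟ · · ♟ ♟ ♟ ♟ ♟
· ♟ ♟ · · · · ·
· · · · · · · ·
· · · · · · · ·
· · · ♙ · ♘ · ·
♙ ♙ ♙ · ♙ ♙ ♙ ♙
♖ ♘ ♗ ♕ ♔ ♗ ♖ ·


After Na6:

♜ · ♝ ♛ ♚ ♝ ♞ ♜
♟ · · ♟ ♟ ♟ ♟ ♟
♞ ♟ ♟ · · · · ·
· · · · · · · ·
· · · · · · · ·
· · · ♙ · ♘ · ·
♙ ♙ ♙ · ♙ ♙ ♙ ♙
♖ ♘ ♗ ♕ ♔ ♗ ♖ ·


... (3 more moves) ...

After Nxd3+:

♜ · ♝ ♛ ♚ ♝ ♞ ♜
♟ · · ♟ ♟ ♟ ♟ ♟
· ♟ ♟ · · · · ·
· · · · · · · ·
· · · · · · · ♙
· · · ♞ · ♘ · ·
♙ ♙ ♙ · ♙ ♙ ♙ ·
♖ ♘ ♗ ♕ ♔ ♗ · ♖


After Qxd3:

♜ · ♝ ♛ ♚ ♝ ♞ ♜
♟ · · ♟ ♟ ♟ ♟ ♟
· ♟ ♟ · · · · ·
· · · · · · · ·
· · · · · · · ♙
· · · ♕ · ♘ · ·
♙ ♙ ♙ · ♙ ♙ ♙ ·
♖ ♘ ♗ · ♔ ♗ · ♖



  a b c d e f g h
  ─────────────────
8│♜ · ♝ ♛ ♚ ♝ ♞ ♜│8
7│♟ · · ♟ ♟ ♟ ♟ ♟│7
6│· ♟ ♟ · · · · ·│6
5│· · · · · · · ·│5
4│· · · · · · · ♙│4
3│· · · ♕ · ♘ · ·│3
2│♙ ♙ ♙ · ♙ ♙ ♙ ·│2
1│♖ ♘ ♗ · ♔ ♗ · ♖│1
  ─────────────────
  a b c d e f g h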